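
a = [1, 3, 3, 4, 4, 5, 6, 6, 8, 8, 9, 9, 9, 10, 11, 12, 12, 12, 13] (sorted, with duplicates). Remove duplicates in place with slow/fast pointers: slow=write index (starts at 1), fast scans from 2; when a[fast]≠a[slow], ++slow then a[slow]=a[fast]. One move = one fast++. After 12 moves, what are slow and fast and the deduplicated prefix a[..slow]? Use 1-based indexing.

slow=7, fast=14, prefix=[1, 3, 4, 5, 6, 8, 9]

slow=1 fast=2: a[fast]=3≠a[slow]=1 write a[2]=3, slow++,fast++
slow=2 fast=3: a[fast]=3=a[slow] dup, fast++
slow=2 fast=4: a[fast]=4≠a[slow]=3 write a[3]=4, slow++,fast++
slow=3 fast=5: a[fast]=4=a[slow] dup, fast++
slow=3 fast=6: a[fast]=5≠a[slow]=4 write a[4]=5, slow++,fast++
slow=4 fast=7: a[fast]=6≠a[slow]=5 write a[5]=6, slow++,fast++
slow=5 fast=8: a[fast]=6=a[slow] dup, fast++
slow=5 fast=9: a[fast]=8≠a[slow]=6 write a[6]=8, slow++,fast++
slow=6 fast=10: a[fast]=8=a[slow] dup, fast++
slow=6 fast=11: a[fast]=9≠a[slow]=8 write a[7]=9, slow++,fast++
slow=7 fast=12: a[fast]=9=a[slow] dup, fast++
slow=7 fast=13: a[fast]=9=a[slow] dup, fast++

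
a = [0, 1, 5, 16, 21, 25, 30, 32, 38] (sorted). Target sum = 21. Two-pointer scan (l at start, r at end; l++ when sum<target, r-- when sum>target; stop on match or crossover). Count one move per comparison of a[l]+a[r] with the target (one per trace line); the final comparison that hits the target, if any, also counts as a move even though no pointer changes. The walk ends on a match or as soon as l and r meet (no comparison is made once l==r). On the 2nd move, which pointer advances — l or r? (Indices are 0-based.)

r

l=0 r=8: 0+38=38 >21, r--
l=0 r=7: 0+32=32 >21, r--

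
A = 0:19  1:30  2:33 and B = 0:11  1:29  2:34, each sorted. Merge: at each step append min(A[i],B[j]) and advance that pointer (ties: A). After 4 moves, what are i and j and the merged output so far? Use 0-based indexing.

i=2, j=2, merged so far=[11, 19, 29, 30]

[i=0,j=0] A[i]=19>B[j]=11 take 11 → j++
[i=0,j=1] A[i]=19<=B[j]=29 take 19 → i++
[i=1,j=1] A[i]=30>B[j]=29 take 29 → j++
[i=1,j=2] A[i]=30<=B[j]=34 take 30 → i++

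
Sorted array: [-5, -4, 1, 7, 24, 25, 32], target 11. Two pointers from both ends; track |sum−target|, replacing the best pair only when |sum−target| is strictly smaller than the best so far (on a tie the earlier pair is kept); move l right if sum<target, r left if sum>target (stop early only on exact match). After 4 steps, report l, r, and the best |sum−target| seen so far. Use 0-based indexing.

l=0 r=6: -5+32=27 d=16 *, r--
l=0 r=5: -5+25=20 d=9 *, r--
l=0 r=4: -5+24=19 d=8 *, r--
l=0 r=3: -5+7=2 d=9, l++

l=1, r=3, best |Δ|=8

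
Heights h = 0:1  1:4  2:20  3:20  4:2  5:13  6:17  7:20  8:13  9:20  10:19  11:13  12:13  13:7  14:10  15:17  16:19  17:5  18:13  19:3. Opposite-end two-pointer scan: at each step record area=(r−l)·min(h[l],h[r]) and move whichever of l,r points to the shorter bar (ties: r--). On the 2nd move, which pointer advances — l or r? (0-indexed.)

r

l=0 r=19: min(1,3)*19=19 best=19 *, l++
l=1 r=19: min(4,3)*18=54 best=54 *, r--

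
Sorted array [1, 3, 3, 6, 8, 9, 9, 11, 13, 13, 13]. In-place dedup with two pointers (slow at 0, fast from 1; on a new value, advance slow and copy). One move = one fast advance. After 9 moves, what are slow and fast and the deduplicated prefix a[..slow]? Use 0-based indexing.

slow=6, fast=10, prefix=[1, 3, 6, 8, 9, 11, 13]

(s=0,f=1) a[fast]=3≠a[slow]=1 write a[1]=3 → slow++,fast++
(s=1,f=2) a[fast]=3=a[slow] dup → fast++
(s=1,f=3) a[fast]=6≠a[slow]=3 write a[2]=6 → slow++,fast++
(s=2,f=4) a[fast]=8≠a[slow]=6 write a[3]=8 → slow++,fast++
(s=3,f=5) a[fast]=9≠a[slow]=8 write a[4]=9 → slow++,fast++
(s=4,f=6) a[fast]=9=a[slow] dup → fast++
(s=4,f=7) a[fast]=11≠a[slow]=9 write a[5]=11 → slow++,fast++
(s=5,f=8) a[fast]=13≠a[slow]=11 write a[6]=13 → slow++,fast++
(s=6,f=9) a[fast]=13=a[slow] dup → fast++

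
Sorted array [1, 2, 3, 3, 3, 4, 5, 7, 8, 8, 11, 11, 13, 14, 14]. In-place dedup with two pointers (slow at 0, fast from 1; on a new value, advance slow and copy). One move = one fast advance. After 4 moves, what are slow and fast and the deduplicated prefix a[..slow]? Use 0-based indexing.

slow=2, fast=5, prefix=[1, 2, 3]

(s=0,f=1) a[fast]=2≠a[slow]=1 write a[1]=2 → slow++,fast++
(s=1,f=2) a[fast]=3≠a[slow]=2 write a[2]=3 → slow++,fast++
(s=2,f=3) a[fast]=3=a[slow] dup → fast++
(s=2,f=4) a[fast]=3=a[slow] dup → fast++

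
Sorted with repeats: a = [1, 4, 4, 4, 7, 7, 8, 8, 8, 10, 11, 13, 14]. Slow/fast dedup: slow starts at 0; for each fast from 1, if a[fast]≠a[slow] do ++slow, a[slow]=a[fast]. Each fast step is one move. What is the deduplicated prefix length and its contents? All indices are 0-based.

(s=0,f=1) a[fast]=4≠a[slow]=1 write a[1]=4 → slow++,fast++
(s=1,f=2) a[fast]=4=a[slow] dup → fast++
(s=1,f=3) a[fast]=4=a[slow] dup → fast++
(s=1,f=4) a[fast]=7≠a[slow]=4 write a[2]=7 → slow++,fast++
(s=2,f=5) a[fast]=7=a[slow] dup → fast++
(s=2,f=6) a[fast]=8≠a[slow]=7 write a[3]=8 → slow++,fast++
(s=3,f=7) a[fast]=8=a[slow] dup → fast++
(s=3,f=8) a[fast]=8=a[slow] dup → fast++
(s=3,f=9) a[fast]=10≠a[slow]=8 write a[4]=10 → slow++,fast++
(s=4,f=10) a[fast]=11≠a[slow]=10 write a[5]=11 → slow++,fast++
(s=5,f=11) a[fast]=13≠a[slow]=11 write a[6]=13 → slow++,fast++
(s=6,f=12) a[fast]=14≠a[slow]=13 write a[7]=14 → slow++,fast++

length 8; prefix = [1, 4, 7, 8, 10, 11, 13, 14]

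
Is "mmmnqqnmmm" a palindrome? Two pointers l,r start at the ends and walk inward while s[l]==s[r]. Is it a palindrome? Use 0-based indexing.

l=0 r=9: 'm'=='m', l++,r--
l=1 r=8: 'm'=='m', l++,r--
l=2 r=7: 'm'=='m', l++,r--
l=3 r=6: 'n'=='n', l++,r--
l=4 r=5: 'q'=='q', l++,r--

palindrome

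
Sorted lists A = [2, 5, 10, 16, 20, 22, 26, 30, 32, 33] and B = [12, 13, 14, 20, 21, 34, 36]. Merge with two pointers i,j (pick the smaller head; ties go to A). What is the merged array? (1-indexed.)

[i=1,j=1] A[i]=2<=B[j]=12 take 2 → i++
[i=2,j=1] A[i]=5<=B[j]=12 take 5 → i++
[i=3,j=1] A[i]=10<=B[j]=12 take 10 → i++
[i=4,j=1] A[i]=16>B[j]=12 take 12 → j++
[i=4,j=2] A[i]=16>B[j]=13 take 13 → j++
[i=4,j=3] A[i]=16>B[j]=14 take 14 → j++
[i=4,j=4] A[i]=16<=B[j]=20 take 16 → i++
[i=5,j=4] A[i]=20<=B[j]=20 take 20 → i++
[i=6,j=4] A[i]=22>B[j]=20 take 20 → j++
[i=6,j=5] A[i]=22>B[j]=21 take 21 → j++
[i=6,j=6] A[i]=22<=B[j]=34 take 22 → i++
[i=7,j=6] A[i]=26<=B[j]=34 take 26 → i++
[i=8,j=6] A[i]=30<=B[j]=34 take 30 → i++
[i=9,j=6] A[i]=32<=B[j]=34 take 32 → i++
[i=10,j=6] A[i]=33<=B[j]=34 take 33 → i++
[i=11,j=6] A done, take B[j]=34 → j++
[i=11,j=7] A done, take B[j]=36 → j++

[2, 5, 10, 12, 13, 14, 16, 20, 20, 21, 22, 26, 30, 32, 33, 34, 36]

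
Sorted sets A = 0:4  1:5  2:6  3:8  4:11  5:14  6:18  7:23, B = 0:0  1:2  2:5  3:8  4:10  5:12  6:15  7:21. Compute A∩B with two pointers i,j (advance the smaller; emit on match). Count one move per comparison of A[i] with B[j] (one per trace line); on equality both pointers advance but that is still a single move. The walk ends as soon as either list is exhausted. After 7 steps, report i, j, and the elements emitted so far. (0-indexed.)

[i=0,j=0] 4>0 → j++
[i=0,j=1] 4>2 → j++
[i=0,j=2] 4<5 → i++
[i=1,j=2] 5==5 emit → i++,j++
[i=2,j=3] 6<8 → i++
[i=3,j=3] 8==8 emit → i++,j++
[i=4,j=4] 11>10 → j++

i=4, j=5, emitted=[5, 8]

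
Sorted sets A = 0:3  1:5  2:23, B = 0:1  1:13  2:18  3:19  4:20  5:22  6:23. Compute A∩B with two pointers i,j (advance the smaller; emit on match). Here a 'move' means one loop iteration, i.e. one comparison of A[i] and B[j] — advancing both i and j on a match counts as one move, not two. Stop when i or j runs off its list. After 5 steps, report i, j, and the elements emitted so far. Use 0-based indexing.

i=0 j=0: 3>1, j++
i=0 j=1: 3<13, i++
i=1 j=1: 5<13, i++
i=2 j=1: 23>13, j++
i=2 j=2: 23>18, j++

i=2, j=3, emitted=[]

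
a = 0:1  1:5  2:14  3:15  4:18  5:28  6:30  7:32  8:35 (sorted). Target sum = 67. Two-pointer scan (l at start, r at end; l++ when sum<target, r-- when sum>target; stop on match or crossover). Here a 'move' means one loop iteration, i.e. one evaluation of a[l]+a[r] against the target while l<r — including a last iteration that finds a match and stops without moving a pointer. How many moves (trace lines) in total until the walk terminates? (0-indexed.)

8 moves

[0,8] 1+35=36 <67 → l++
[1,8] 5+35=40 <67 → l++
[2,8] 14+35=49 <67 → l++
[3,8] 15+35=50 <67 → l++
[4,8] 18+35=53 <67 → l++
[5,8] 28+35=63 <67 → l++
[6,8] 30+35=65 <67 → l++
[7,8] 32+35=67 → found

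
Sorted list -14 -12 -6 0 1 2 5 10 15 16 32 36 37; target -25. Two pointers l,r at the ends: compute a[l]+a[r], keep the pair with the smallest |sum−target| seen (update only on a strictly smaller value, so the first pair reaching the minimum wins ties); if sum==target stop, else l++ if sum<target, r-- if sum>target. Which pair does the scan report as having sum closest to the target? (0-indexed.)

pair (-14, -12) with sum -26 (|Δ|=1)

[0,12] -14+37=23 d=48 * → r--
[0,11] -14+36=22 d=47 * → r--
[0,10] -14+32=18 d=43 * → r--
[0,9] -14+16=2 d=27 * → r--
[0,8] -14+15=1 d=26 * → r--
[0,7] -14+10=-4 d=21 * → r--
[0,6] -14+5=-9 d=16 * → r--
[0,5] -14+2=-12 d=13 * → r--
[0,4] -14+1=-13 d=12 * → r--
[0,3] -14+0=-14 d=11 * → r--
[0,2] -14+-6=-20 d=5 * → r--
[0,1] -14+-12=-26 d=1 * → l++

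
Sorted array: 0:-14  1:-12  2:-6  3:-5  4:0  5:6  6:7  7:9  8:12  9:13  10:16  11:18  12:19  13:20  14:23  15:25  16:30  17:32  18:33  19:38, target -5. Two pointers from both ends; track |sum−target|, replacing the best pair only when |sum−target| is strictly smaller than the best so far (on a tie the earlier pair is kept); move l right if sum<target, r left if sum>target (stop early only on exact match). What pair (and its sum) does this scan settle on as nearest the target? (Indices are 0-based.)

[0,19] -14+38=24 d=29 * → r--
[0,18] -14+33=19 d=24 * → r--
[0,17] -14+32=18 d=23 * → r--
[0,16] -14+30=16 d=21 * → r--
[0,15] -14+25=11 d=16 * → r--
[0,14] -14+23=9 d=14 * → r--
[0,13] -14+20=6 d=11 * → r--
[0,12] -14+19=5 d=10 * → r--
[0,11] -14+18=4 d=9 * → r--
[0,10] -14+16=2 d=7 * → r--
[0,9] -14+13=-1 d=4 * → r--
[0,8] -14+12=-2 d=3 * → r--
[0,7] -14+9=-5 d=0 * → stop

pair (-14, 9) with sum -5 (|Δ|=0)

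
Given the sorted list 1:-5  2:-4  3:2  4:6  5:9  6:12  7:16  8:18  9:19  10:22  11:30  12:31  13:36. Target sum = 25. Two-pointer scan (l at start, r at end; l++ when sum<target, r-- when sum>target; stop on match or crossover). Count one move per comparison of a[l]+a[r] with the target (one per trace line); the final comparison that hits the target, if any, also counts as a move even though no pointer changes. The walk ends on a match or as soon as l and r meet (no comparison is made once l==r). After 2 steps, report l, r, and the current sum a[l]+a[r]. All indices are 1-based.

l=1, r=11, sum=25

[1,13] -5+36=31 >25 → r--
[1,12] -5+31=26 >25 → r--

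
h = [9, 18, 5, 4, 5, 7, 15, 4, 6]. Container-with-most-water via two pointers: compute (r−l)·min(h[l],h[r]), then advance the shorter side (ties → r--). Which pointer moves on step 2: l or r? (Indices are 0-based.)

l=0 r=8: min(9,6)*8=48 best=48 *, r--
l=0 r=7: min(9,4)*7=28 best=48, r--

r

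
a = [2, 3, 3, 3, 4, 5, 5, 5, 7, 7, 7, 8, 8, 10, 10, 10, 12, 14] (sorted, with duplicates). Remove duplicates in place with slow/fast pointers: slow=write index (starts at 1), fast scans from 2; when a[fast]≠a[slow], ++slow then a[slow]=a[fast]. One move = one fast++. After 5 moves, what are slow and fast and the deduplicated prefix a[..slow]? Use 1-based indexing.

slow=4, fast=7, prefix=[2, 3, 4, 5]

slow=1 fast=2: a[fast]=3≠a[slow]=2 write a[2]=3, slow++,fast++
slow=2 fast=3: a[fast]=3=a[slow] dup, fast++
slow=2 fast=4: a[fast]=3=a[slow] dup, fast++
slow=2 fast=5: a[fast]=4≠a[slow]=3 write a[3]=4, slow++,fast++
slow=3 fast=6: a[fast]=5≠a[slow]=4 write a[4]=5, slow++,fast++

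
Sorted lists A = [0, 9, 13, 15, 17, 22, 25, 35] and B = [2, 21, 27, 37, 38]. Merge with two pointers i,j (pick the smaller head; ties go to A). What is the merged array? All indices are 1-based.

[0, 2, 9, 13, 15, 17, 21, 22, 25, 27, 35, 37, 38]

i=1 j=1: A[i]=0<=B[j]=2 take 0, i++
i=2 j=1: A[i]=9>B[j]=2 take 2, j++
i=2 j=2: A[i]=9<=B[j]=21 take 9, i++
i=3 j=2: A[i]=13<=B[j]=21 take 13, i++
i=4 j=2: A[i]=15<=B[j]=21 take 15, i++
i=5 j=2: A[i]=17<=B[j]=21 take 17, i++
i=6 j=2: A[i]=22>B[j]=21 take 21, j++
i=6 j=3: A[i]=22<=B[j]=27 take 22, i++
i=7 j=3: A[i]=25<=B[j]=27 take 25, i++
i=8 j=3: A[i]=35>B[j]=27 take 27, j++
i=8 j=4: A[i]=35<=B[j]=37 take 35, i++
i=9 j=4: A done, take B[j]=37, j++
i=9 j=5: A done, take B[j]=38, j++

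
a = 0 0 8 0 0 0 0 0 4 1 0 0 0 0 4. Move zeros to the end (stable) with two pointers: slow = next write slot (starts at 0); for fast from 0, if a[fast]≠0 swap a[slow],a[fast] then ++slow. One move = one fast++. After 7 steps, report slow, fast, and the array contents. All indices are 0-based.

slow=0 fast=0: a[fast]=0, fast++
slow=0 fast=1: a[fast]=0, fast++
slow=0 fast=2: a[fast]=8≠0 swap→a[0]=8, slow++,fast++
slow=1 fast=3: a[fast]=0, fast++
slow=1 fast=4: a[fast]=0, fast++
slow=1 fast=5: a[fast]=0, fast++
slow=1 fast=6: a[fast]=0, fast++

slow=1, fast=7, a=[8, 0, 0, 0, 0, 0, 0, 0, 4, 1, 0, 0, 0, 0, 4]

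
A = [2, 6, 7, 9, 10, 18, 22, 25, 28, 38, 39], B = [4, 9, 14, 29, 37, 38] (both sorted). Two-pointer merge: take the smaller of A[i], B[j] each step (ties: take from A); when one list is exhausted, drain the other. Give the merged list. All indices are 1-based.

[2, 4, 6, 7, 9, 9, 10, 14, 18, 22, 25, 28, 29, 37, 38, 38, 39]

i=1 j=1: A[i]=2<=B[j]=4 take 2, i++
i=2 j=1: A[i]=6>B[j]=4 take 4, j++
i=2 j=2: A[i]=6<=B[j]=9 take 6, i++
i=3 j=2: A[i]=7<=B[j]=9 take 7, i++
i=4 j=2: A[i]=9<=B[j]=9 take 9, i++
i=5 j=2: A[i]=10>B[j]=9 take 9, j++
i=5 j=3: A[i]=10<=B[j]=14 take 10, i++
i=6 j=3: A[i]=18>B[j]=14 take 14, j++
i=6 j=4: A[i]=18<=B[j]=29 take 18, i++
i=7 j=4: A[i]=22<=B[j]=29 take 22, i++
i=8 j=4: A[i]=25<=B[j]=29 take 25, i++
i=9 j=4: A[i]=28<=B[j]=29 take 28, i++
i=10 j=4: A[i]=38>B[j]=29 take 29, j++
i=10 j=5: A[i]=38>B[j]=37 take 37, j++
i=10 j=6: A[i]=38<=B[j]=38 take 38, i++
i=11 j=6: A[i]=39>B[j]=38 take 38, j++
i=11 j=7: B done, take A[i]=39, i++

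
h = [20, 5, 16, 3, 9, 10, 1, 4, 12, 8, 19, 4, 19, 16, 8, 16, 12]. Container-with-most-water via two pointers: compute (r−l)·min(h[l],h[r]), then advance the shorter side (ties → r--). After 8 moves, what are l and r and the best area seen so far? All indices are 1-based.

l=1, r=9, best area=240

l=1 r=17: min(20,12)*16=192 best=192 *, r--
l=1 r=16: min(20,16)*15=240 best=240 *, r--
l=1 r=15: min(20,8)*14=112 best=240, r--
l=1 r=14: min(20,16)*13=208 best=240, r--
l=1 r=13: min(20,19)*12=228 best=240, r--
l=1 r=12: min(20,4)*11=44 best=240, r--
l=1 r=11: min(20,19)*10=190 best=240, r--
l=1 r=10: min(20,8)*9=72 best=240, r--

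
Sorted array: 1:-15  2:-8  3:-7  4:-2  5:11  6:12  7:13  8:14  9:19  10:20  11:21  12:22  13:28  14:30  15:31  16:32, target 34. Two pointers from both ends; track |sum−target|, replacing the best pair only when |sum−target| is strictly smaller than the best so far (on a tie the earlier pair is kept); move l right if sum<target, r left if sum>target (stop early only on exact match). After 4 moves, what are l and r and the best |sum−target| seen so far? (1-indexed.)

l=1 r=16: -15+32=17 d=17 *, l++
l=2 r=16: -8+32=24 d=10 *, l++
l=3 r=16: -7+32=25 d=9 *, l++
l=4 r=16: -2+32=30 d=4 *, l++

l=5, r=16, best |Δ|=4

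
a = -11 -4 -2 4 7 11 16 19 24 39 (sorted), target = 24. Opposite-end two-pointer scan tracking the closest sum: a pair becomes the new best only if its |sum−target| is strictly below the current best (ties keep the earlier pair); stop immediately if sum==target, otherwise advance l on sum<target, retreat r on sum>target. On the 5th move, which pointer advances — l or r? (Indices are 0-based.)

l=0 r=9: -11+39=28 d=4 *, r--
l=0 r=8: -11+24=13 d=11, l++
l=1 r=8: -4+24=20 d=4, l++
l=2 r=8: -2+24=22 d=2 *, l++
l=3 r=8: 4+24=28 d=4, r--

r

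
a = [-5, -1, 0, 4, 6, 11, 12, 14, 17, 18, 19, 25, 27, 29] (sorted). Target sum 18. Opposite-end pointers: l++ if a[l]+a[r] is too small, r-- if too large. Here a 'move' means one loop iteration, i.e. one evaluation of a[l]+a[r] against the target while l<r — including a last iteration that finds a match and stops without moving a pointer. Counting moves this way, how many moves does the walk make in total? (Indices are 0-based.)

5 moves

[0,13] -5+29=24 >18 → r--
[0,12] -5+27=22 >18 → r--
[0,11] -5+25=20 >18 → r--
[0,10] -5+19=14 <18 → l++
[1,10] -1+19=18 → found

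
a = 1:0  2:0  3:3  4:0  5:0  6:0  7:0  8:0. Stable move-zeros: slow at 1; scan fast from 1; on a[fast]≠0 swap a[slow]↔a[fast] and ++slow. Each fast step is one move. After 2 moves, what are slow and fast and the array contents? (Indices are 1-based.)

slow=1, fast=3, a=[0, 0, 3, 0, 0, 0, 0, 0]

(s=1,f=1) a[fast]=0 → fast++
(s=1,f=2) a[fast]=0 → fast++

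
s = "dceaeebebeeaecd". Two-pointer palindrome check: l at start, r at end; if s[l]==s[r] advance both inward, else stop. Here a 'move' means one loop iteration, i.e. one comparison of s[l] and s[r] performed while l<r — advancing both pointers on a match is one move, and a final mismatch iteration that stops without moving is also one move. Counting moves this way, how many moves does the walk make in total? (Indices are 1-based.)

7 moves

l=1 r=15: 'd'=='d', l++,r--
l=2 r=14: 'c'=='c', l++,r--
l=3 r=13: 'e'=='e', l++,r--
l=4 r=12: 'a'=='a', l++,r--
l=5 r=11: 'e'=='e', l++,r--
l=6 r=10: 'e'=='e', l++,r--
l=7 r=9: 'b'=='b', l++,r--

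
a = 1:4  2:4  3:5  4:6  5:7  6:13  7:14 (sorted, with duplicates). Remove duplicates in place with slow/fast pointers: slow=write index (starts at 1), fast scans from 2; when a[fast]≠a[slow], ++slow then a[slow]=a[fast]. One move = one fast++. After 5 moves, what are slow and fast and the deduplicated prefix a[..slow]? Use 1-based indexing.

slow=5, fast=7, prefix=[4, 5, 6, 7, 13]

(s=1,f=2) a[fast]=4=a[slow] dup → fast++
(s=1,f=3) a[fast]=5≠a[slow]=4 write a[2]=5 → slow++,fast++
(s=2,f=4) a[fast]=6≠a[slow]=5 write a[3]=6 → slow++,fast++
(s=3,f=5) a[fast]=7≠a[slow]=6 write a[4]=7 → slow++,fast++
(s=4,f=6) a[fast]=13≠a[slow]=7 write a[5]=13 → slow++,fast++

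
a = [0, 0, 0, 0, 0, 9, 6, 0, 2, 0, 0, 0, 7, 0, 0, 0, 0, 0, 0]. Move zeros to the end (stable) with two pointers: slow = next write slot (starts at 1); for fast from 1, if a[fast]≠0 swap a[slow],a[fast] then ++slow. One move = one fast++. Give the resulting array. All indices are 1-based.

(s=1,f=1) a[fast]=0 → fast++
(s=1,f=2) a[fast]=0 → fast++
(s=1,f=3) a[fast]=0 → fast++
(s=1,f=4) a[fast]=0 → fast++
(s=1,f=5) a[fast]=0 → fast++
(s=1,f=6) a[fast]=9≠0 swap→a[1]=9 → slow++,fast++
(s=2,f=7) a[fast]=6≠0 swap→a[2]=6 → slow++,fast++
(s=3,f=8) a[fast]=0 → fast++
(s=3,f=9) a[fast]=2≠0 swap→a[3]=2 → slow++,fast++
(s=4,f=10) a[fast]=0 → fast++
(s=4,f=11) a[fast]=0 → fast++
(s=4,f=12) a[fast]=0 → fast++
(s=4,f=13) a[fast]=7≠0 swap→a[4]=7 → slow++,fast++
(s=5,f=14) a[fast]=0 → fast++
(s=5,f=15) a[fast]=0 → fast++
(s=5,f=16) a[fast]=0 → fast++
(s=5,f=17) a[fast]=0 → fast++
(s=5,f=18) a[fast]=0 → fast++
(s=5,f=19) a[fast]=0 → fast++

[9, 6, 2, 7, 0, 0, 0, 0, 0, 0, 0, 0, 0, 0, 0, 0, 0, 0, 0]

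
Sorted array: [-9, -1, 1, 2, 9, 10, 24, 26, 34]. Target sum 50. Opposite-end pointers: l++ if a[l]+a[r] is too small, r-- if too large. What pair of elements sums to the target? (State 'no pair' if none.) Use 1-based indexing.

[1,9] -9+34=25 <50 → l++
[2,9] -1+34=33 <50 → l++
[3,9] 1+34=35 <50 → l++
[4,9] 2+34=36 <50 → l++
[5,9] 9+34=43 <50 → l++
[6,9] 10+34=44 <50 → l++
[7,9] 24+34=58 >50 → r--
[7,8] 24+26=50 → found

(24, 26)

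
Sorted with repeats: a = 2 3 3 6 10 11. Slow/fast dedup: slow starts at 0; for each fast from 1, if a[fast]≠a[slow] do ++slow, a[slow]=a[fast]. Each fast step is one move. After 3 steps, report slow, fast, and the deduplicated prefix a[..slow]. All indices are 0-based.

slow=2, fast=4, prefix=[2, 3, 6]

(s=0,f=1) a[fast]=3≠a[slow]=2 write a[1]=3 → slow++,fast++
(s=1,f=2) a[fast]=3=a[slow] dup → fast++
(s=1,f=3) a[fast]=6≠a[slow]=3 write a[2]=6 → slow++,fast++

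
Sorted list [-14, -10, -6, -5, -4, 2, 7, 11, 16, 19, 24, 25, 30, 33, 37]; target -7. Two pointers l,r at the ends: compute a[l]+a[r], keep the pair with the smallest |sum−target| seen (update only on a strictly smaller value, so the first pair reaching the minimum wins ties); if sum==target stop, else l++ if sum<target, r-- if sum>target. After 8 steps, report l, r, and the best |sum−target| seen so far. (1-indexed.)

[1,15] -14+37=23 d=30 * → r--
[1,14] -14+33=19 d=26 * → r--
[1,13] -14+30=16 d=23 * → r--
[1,12] -14+25=11 d=18 * → r--
[1,11] -14+24=10 d=17 * → r--
[1,10] -14+19=5 d=12 * → r--
[1,9] -14+16=2 d=9 * → r--
[1,8] -14+11=-3 d=4 * → r--

l=1, r=7, best |Δ|=4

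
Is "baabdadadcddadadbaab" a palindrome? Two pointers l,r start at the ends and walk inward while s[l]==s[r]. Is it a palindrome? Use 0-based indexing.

[0,19] 'b'=='b' → l++,r--
[1,18] 'a'=='a' → l++,r--
[2,17] 'a'=='a' → l++,r--
[3,16] 'b'=='b' → l++,r--
[4,15] 'd'=='d' → l++,r--
[5,14] 'a'=='a' → l++,r--
[6,13] 'd'=='d' → l++,r--
[7,12] 'a'=='a' → l++,r--
[8,11] 'd'=='d' → l++,r--
[9,10] 'c'!='d' → stop

not a palindrome (mismatch at 9,10)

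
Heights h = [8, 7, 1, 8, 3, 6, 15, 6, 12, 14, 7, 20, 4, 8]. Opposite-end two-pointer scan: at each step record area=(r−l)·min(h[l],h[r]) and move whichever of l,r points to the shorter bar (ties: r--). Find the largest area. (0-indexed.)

max area = 104

[0,13] min(8,8)*13=104 best=104 * → r--
[0,12] min(8,4)*12=48 best=104 → r--
[0,11] min(8,20)*11=88 best=104 → l++
[1,11] min(7,20)*10=70 best=104 → l++
[2,11] min(1,20)*9=9 best=104 → l++
[3,11] min(8,20)*8=64 best=104 → l++
[4,11] min(3,20)*7=21 best=104 → l++
[5,11] min(6,20)*6=36 best=104 → l++
[6,11] min(15,20)*5=75 best=104 → l++
[7,11] min(6,20)*4=24 best=104 → l++
[8,11] min(12,20)*3=36 best=104 → l++
[9,11] min(14,20)*2=28 best=104 → l++
[10,11] min(7,20)*1=7 best=104 → l++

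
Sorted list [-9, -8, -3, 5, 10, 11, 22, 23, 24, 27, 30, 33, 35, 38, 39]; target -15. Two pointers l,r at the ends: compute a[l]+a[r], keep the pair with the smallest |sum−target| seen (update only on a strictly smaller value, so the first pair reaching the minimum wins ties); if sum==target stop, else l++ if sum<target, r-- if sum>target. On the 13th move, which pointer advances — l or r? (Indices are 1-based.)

r

[1,15] -9+39=30 d=45 * → r--
[1,14] -9+38=29 d=44 * → r--
[1,13] -9+35=26 d=41 * → r--
[1,12] -9+33=24 d=39 * → r--
[1,11] -9+30=21 d=36 * → r--
[1,10] -9+27=18 d=33 * → r--
[1,9] -9+24=15 d=30 * → r--
[1,8] -9+23=14 d=29 * → r--
[1,7] -9+22=13 d=28 * → r--
[1,6] -9+11=2 d=17 * → r--
[1,5] -9+10=1 d=16 * → r--
[1,4] -9+5=-4 d=11 * → r--
[1,3] -9+-3=-12 d=3 * → r--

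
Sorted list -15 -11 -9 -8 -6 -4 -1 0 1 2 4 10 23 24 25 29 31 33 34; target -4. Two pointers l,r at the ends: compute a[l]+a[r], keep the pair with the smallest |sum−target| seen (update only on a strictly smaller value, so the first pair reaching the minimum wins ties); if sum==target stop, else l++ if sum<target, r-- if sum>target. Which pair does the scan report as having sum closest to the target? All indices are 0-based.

[0,18] -15+34=19 d=23 * → r--
[0,17] -15+33=18 d=22 * → r--
[0,16] -15+31=16 d=20 * → r--
[0,15] -15+29=14 d=18 * → r--
[0,14] -15+25=10 d=14 * → r--
[0,13] -15+24=9 d=13 * → r--
[0,12] -15+23=8 d=12 * → r--
[0,11] -15+10=-5 d=1 * → l++
[1,11] -11+10=-1 d=3 → r--
[1,10] -11+4=-7 d=3 → l++
[2,10] -9+4=-5 d=1 → l++
[3,10] -8+4=-4 d=0 * → stop

pair (-8, 4) with sum -4 (|Δ|=0)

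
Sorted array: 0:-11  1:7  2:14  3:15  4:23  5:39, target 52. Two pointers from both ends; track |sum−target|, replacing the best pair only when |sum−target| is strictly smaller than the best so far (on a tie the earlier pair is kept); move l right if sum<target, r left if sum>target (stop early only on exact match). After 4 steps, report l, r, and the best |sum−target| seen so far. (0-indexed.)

l=3, r=4, best |Δ|=1

l=0 r=5: -11+39=28 d=24 *, l++
l=1 r=5: 7+39=46 d=6 *, l++
l=2 r=5: 14+39=53 d=1 *, r--
l=2 r=4: 14+23=37 d=15, l++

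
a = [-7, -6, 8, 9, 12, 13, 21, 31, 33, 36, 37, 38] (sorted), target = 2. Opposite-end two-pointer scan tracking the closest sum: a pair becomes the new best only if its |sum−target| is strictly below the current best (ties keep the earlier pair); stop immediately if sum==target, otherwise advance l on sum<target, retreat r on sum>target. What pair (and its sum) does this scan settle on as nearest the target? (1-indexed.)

l=1 r=12: -7+38=31 d=29 *, r--
l=1 r=11: -7+37=30 d=28 *, r--
l=1 r=10: -7+36=29 d=27 *, r--
l=1 r=9: -7+33=26 d=24 *, r--
l=1 r=8: -7+31=24 d=22 *, r--
l=1 r=7: -7+21=14 d=12 *, r--
l=1 r=6: -7+13=6 d=4 *, r--
l=1 r=5: -7+12=5 d=3 *, r--
l=1 r=4: -7+9=2 d=0 *, stop

pair (-7, 9) with sum 2 (|Δ|=0)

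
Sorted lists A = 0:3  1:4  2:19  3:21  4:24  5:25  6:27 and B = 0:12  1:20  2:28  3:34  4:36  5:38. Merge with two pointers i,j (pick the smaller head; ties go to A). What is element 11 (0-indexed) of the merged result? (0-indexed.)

i=0 j=0: A[i]=3<=B[j]=12 take 3, i++
i=1 j=0: A[i]=4<=B[j]=12 take 4, i++
i=2 j=0: A[i]=19>B[j]=12 take 12, j++
i=2 j=1: A[i]=19<=B[j]=20 take 19, i++
i=3 j=1: A[i]=21>B[j]=20 take 20, j++
i=3 j=2: A[i]=21<=B[j]=28 take 21, i++
i=4 j=2: A[i]=24<=B[j]=28 take 24, i++
i=5 j=2: A[i]=25<=B[j]=28 take 25, i++
i=6 j=2: A[i]=27<=B[j]=28 take 27, i++
i=7 j=2: A done, take B[j]=28, j++
i=7 j=3: A done, take B[j]=34, j++
i=7 j=4: A done, take B[j]=36, j++
i=7 j=5: A done, take B[j]=38, j++

merged[11] = 36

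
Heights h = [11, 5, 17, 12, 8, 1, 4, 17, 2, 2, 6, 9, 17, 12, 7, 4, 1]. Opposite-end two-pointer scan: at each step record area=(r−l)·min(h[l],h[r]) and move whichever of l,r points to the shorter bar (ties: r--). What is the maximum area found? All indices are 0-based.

[0,16] min(11,1)*16=16 best=16 * → r--
[0,15] min(11,4)*15=60 best=60 * → r--
[0,14] min(11,7)*14=98 best=98 * → r--
[0,13] min(11,12)*13=143 best=143 * → l++
[1,13] min(5,12)*12=60 best=143 → l++
[2,13] min(17,12)*11=132 best=143 → r--
[2,12] min(17,17)*10=170 best=170 * → r--
[2,11] min(17,9)*9=81 best=170 → r--
[2,10] min(17,6)*8=48 best=170 → r--
[2,9] min(17,2)*7=14 best=170 → r--
[2,8] min(17,2)*6=12 best=170 → r--
[2,7] min(17,17)*5=85 best=170 → r--
[2,6] min(17,4)*4=16 best=170 → r--
[2,5] min(17,1)*3=3 best=170 → r--
[2,4] min(17,8)*2=16 best=170 → r--
[2,3] min(17,12)*1=12 best=170 → r--

max area = 170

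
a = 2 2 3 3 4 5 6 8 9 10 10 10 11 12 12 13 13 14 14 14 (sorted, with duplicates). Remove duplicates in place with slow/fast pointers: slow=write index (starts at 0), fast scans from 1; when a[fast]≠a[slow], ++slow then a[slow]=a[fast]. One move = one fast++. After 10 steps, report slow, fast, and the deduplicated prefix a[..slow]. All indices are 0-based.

slow=0 fast=1: a[fast]=2=a[slow] dup, fast++
slow=0 fast=2: a[fast]=3≠a[slow]=2 write a[1]=3, slow++,fast++
slow=1 fast=3: a[fast]=3=a[slow] dup, fast++
slow=1 fast=4: a[fast]=4≠a[slow]=3 write a[2]=4, slow++,fast++
slow=2 fast=5: a[fast]=5≠a[slow]=4 write a[3]=5, slow++,fast++
slow=3 fast=6: a[fast]=6≠a[slow]=5 write a[4]=6, slow++,fast++
slow=4 fast=7: a[fast]=8≠a[slow]=6 write a[5]=8, slow++,fast++
slow=5 fast=8: a[fast]=9≠a[slow]=8 write a[6]=9, slow++,fast++
slow=6 fast=9: a[fast]=10≠a[slow]=9 write a[7]=10, slow++,fast++
slow=7 fast=10: a[fast]=10=a[slow] dup, fast++

slow=7, fast=11, prefix=[2, 3, 4, 5, 6, 8, 9, 10]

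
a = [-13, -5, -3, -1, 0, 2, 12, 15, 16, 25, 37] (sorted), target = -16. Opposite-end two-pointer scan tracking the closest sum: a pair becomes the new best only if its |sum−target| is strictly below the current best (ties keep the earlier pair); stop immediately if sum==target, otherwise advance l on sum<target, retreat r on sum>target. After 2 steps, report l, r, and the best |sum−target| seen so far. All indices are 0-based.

l=0, r=8, best |Δ|=28

[0,10] -13+37=24 d=40 * → r--
[0,9] -13+25=12 d=28 * → r--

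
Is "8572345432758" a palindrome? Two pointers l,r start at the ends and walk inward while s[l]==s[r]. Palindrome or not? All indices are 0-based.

palindrome

l=0 r=12: '8'=='8', l++,r--
l=1 r=11: '5'=='5', l++,r--
l=2 r=10: '7'=='7', l++,r--
l=3 r=9: '2'=='2', l++,r--
l=4 r=8: '3'=='3', l++,r--
l=5 r=7: '4'=='4', l++,r--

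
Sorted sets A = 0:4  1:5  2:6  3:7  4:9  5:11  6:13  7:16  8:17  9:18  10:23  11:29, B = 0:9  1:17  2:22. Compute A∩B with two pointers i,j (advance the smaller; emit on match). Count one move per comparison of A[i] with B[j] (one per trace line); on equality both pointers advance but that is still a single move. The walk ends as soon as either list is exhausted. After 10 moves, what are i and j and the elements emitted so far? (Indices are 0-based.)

i=10, j=2, emitted=[9, 17]

i=0 j=0: 4<9, i++
i=1 j=0: 5<9, i++
i=2 j=0: 6<9, i++
i=3 j=0: 7<9, i++
i=4 j=0: 9==9 emit, i++,j++
i=5 j=1: 11<17, i++
i=6 j=1: 13<17, i++
i=7 j=1: 16<17, i++
i=8 j=1: 17==17 emit, i++,j++
i=9 j=2: 18<22, i++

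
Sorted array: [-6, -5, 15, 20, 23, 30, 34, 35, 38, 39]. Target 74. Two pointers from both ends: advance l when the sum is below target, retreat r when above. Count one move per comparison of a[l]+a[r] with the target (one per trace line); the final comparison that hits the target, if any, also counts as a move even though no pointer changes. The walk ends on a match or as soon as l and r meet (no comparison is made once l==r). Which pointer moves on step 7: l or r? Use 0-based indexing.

l

l=0 r=9: -6+39=33 <74, l++
l=1 r=9: -5+39=34 <74, l++
l=2 r=9: 15+39=54 <74, l++
l=3 r=9: 20+39=59 <74, l++
l=4 r=9: 23+39=62 <74, l++
l=5 r=9: 30+39=69 <74, l++
l=6 r=9: 34+39=73 <74, l++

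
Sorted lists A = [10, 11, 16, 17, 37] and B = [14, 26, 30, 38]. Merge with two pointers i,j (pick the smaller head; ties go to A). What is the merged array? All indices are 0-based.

[i=0,j=0] A[i]=10<=B[j]=14 take 10 → i++
[i=1,j=0] A[i]=11<=B[j]=14 take 11 → i++
[i=2,j=0] A[i]=16>B[j]=14 take 14 → j++
[i=2,j=1] A[i]=16<=B[j]=26 take 16 → i++
[i=3,j=1] A[i]=17<=B[j]=26 take 17 → i++
[i=4,j=1] A[i]=37>B[j]=26 take 26 → j++
[i=4,j=2] A[i]=37>B[j]=30 take 30 → j++
[i=4,j=3] A[i]=37<=B[j]=38 take 37 → i++
[i=5,j=3] A done, take B[j]=38 → j++

[10, 11, 14, 16, 17, 26, 30, 37, 38]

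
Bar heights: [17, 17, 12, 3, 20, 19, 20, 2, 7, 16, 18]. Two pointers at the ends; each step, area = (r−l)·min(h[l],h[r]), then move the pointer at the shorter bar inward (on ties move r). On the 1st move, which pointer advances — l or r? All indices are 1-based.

l=1 r=11: min(17,18)*10=170 best=170 *, l++

l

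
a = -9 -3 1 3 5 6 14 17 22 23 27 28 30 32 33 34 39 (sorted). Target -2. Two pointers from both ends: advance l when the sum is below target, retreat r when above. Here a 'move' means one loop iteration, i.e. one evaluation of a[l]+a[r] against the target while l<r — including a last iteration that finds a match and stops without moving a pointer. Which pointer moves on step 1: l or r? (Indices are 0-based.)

l=0 r=16: -9+39=30 >-2, r--

r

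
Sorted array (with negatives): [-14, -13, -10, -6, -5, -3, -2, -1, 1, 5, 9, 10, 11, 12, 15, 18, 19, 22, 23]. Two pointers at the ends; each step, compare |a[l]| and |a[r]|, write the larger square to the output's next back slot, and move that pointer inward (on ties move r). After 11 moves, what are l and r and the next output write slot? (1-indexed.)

l=4, r=11, next write slot=8

[1,19] |-14|<=|23| out[19]=529 → r--
[1,18] |-14|<=|22| out[18]=484 → r--
[1,17] |-14|<=|19| out[17]=361 → r--
[1,16] |-14|<=|18| out[16]=324 → r--
[1,15] |-14|<=|15| out[15]=225 → r--
[1,14] |-14|>|12| out[14]=196 → l++
[2,14] |-13|>|12| out[13]=169 → l++
[3,14] |-10|<=|12| out[12]=144 → r--
[3,13] |-10|<=|11| out[11]=121 → r--
[3,12] |-10|<=|10| out[10]=100 → r--
[3,11] |-10|>|9| out[9]=100 → l++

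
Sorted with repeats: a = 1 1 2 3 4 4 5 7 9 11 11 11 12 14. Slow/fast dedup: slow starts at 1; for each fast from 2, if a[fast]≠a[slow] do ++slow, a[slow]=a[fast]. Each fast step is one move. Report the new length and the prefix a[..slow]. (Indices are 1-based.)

length 10; prefix = [1, 2, 3, 4, 5, 7, 9, 11, 12, 14]

(s=1,f=2) a[fast]=1=a[slow] dup → fast++
(s=1,f=3) a[fast]=2≠a[slow]=1 write a[2]=2 → slow++,fast++
(s=2,f=4) a[fast]=3≠a[slow]=2 write a[3]=3 → slow++,fast++
(s=3,f=5) a[fast]=4≠a[slow]=3 write a[4]=4 → slow++,fast++
(s=4,f=6) a[fast]=4=a[slow] dup → fast++
(s=4,f=7) a[fast]=5≠a[slow]=4 write a[5]=5 → slow++,fast++
(s=5,f=8) a[fast]=7≠a[slow]=5 write a[6]=7 → slow++,fast++
(s=6,f=9) a[fast]=9≠a[slow]=7 write a[7]=9 → slow++,fast++
(s=7,f=10) a[fast]=11≠a[slow]=9 write a[8]=11 → slow++,fast++
(s=8,f=11) a[fast]=11=a[slow] dup → fast++
(s=8,f=12) a[fast]=11=a[slow] dup → fast++
(s=8,f=13) a[fast]=12≠a[slow]=11 write a[9]=12 → slow++,fast++
(s=9,f=14) a[fast]=14≠a[slow]=12 write a[10]=14 → slow++,fast++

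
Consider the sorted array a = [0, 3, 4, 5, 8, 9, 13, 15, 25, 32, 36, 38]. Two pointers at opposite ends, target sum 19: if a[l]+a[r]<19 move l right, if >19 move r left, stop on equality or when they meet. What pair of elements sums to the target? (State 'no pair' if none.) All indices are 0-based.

[0,11] 0+38=38 >19 → r--
[0,10] 0+36=36 >19 → r--
[0,9] 0+32=32 >19 → r--
[0,8] 0+25=25 >19 → r--
[0,7] 0+15=15 <19 → l++
[1,7] 3+15=18 <19 → l++
[2,7] 4+15=19 → found

(4, 15)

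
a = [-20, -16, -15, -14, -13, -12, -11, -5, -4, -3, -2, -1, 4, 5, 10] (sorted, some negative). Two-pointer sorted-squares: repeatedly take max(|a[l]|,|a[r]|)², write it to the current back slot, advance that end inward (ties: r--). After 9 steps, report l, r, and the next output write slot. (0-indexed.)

l=7, r=12, next write slot=5

l=0 r=14: |-20|>|10| out[14]=400, l++
l=1 r=14: |-16|>|10| out[13]=256, l++
l=2 r=14: |-15|>|10| out[12]=225, l++
l=3 r=14: |-14|>|10| out[11]=196, l++
l=4 r=14: |-13|>|10| out[10]=169, l++
l=5 r=14: |-12|>|10| out[9]=144, l++
l=6 r=14: |-11|>|10| out[8]=121, l++
l=7 r=14: |-5|<=|10| out[7]=100, r--
l=7 r=13: |-5|<=|5| out[6]=25, r--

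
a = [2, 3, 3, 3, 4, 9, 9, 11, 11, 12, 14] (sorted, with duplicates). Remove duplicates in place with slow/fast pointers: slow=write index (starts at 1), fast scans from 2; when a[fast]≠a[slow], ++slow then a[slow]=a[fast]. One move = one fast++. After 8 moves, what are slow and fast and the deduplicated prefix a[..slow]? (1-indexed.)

slow=1 fast=2: a[fast]=3≠a[slow]=2 write a[2]=3, slow++,fast++
slow=2 fast=3: a[fast]=3=a[slow] dup, fast++
slow=2 fast=4: a[fast]=3=a[slow] dup, fast++
slow=2 fast=5: a[fast]=4≠a[slow]=3 write a[3]=4, slow++,fast++
slow=3 fast=6: a[fast]=9≠a[slow]=4 write a[4]=9, slow++,fast++
slow=4 fast=7: a[fast]=9=a[slow] dup, fast++
slow=4 fast=8: a[fast]=11≠a[slow]=9 write a[5]=11, slow++,fast++
slow=5 fast=9: a[fast]=11=a[slow] dup, fast++

slow=5, fast=10, prefix=[2, 3, 4, 9, 11]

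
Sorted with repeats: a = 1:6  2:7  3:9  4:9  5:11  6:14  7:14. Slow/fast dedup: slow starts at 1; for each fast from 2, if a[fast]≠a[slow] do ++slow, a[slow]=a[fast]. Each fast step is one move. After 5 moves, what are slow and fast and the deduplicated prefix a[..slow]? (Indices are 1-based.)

slow=1 fast=2: a[fast]=7≠a[slow]=6 write a[2]=7, slow++,fast++
slow=2 fast=3: a[fast]=9≠a[slow]=7 write a[3]=9, slow++,fast++
slow=3 fast=4: a[fast]=9=a[slow] dup, fast++
slow=3 fast=5: a[fast]=11≠a[slow]=9 write a[4]=11, slow++,fast++
slow=4 fast=6: a[fast]=14≠a[slow]=11 write a[5]=14, slow++,fast++

slow=5, fast=7, prefix=[6, 7, 9, 11, 14]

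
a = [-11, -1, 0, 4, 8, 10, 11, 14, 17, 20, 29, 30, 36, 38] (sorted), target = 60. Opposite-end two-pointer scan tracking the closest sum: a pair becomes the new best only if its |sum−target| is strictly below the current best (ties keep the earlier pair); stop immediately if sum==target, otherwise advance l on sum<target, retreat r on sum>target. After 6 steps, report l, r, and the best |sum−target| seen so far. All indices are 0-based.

[0,13] -11+38=27 d=33 * → l++
[1,13] -1+38=37 d=23 * → l++
[2,13] 0+38=38 d=22 * → l++
[3,13] 4+38=42 d=18 * → l++
[4,13] 8+38=46 d=14 * → l++
[5,13] 10+38=48 d=12 * → l++

l=6, r=13, best |Δ|=12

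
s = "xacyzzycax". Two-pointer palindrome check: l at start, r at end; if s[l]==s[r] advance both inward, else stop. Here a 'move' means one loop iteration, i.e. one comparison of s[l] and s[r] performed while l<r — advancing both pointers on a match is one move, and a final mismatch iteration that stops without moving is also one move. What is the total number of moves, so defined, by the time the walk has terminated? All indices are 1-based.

5 moves

l=1 r=10: 'x'=='x', l++,r--
l=2 r=9: 'a'=='a', l++,r--
l=3 r=8: 'c'=='c', l++,r--
l=4 r=7: 'y'=='y', l++,r--
l=5 r=6: 'z'=='z', l++,r--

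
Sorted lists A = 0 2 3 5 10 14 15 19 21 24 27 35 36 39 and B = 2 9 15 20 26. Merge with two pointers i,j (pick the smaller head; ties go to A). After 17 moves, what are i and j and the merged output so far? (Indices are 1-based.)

i=1 j=1: A[i]=0<=B[j]=2 take 0, i++
i=2 j=1: A[i]=2<=B[j]=2 take 2, i++
i=3 j=1: A[i]=3>B[j]=2 take 2, j++
i=3 j=2: A[i]=3<=B[j]=9 take 3, i++
i=4 j=2: A[i]=5<=B[j]=9 take 5, i++
i=5 j=2: A[i]=10>B[j]=9 take 9, j++
i=5 j=3: A[i]=10<=B[j]=15 take 10, i++
i=6 j=3: A[i]=14<=B[j]=15 take 14, i++
i=7 j=3: A[i]=15<=B[j]=15 take 15, i++
i=8 j=3: A[i]=19>B[j]=15 take 15, j++
i=8 j=4: A[i]=19<=B[j]=20 take 19, i++
i=9 j=4: A[i]=21>B[j]=20 take 20, j++
i=9 j=5: A[i]=21<=B[j]=26 take 21, i++
i=10 j=5: A[i]=24<=B[j]=26 take 24, i++
i=11 j=5: A[i]=27>B[j]=26 take 26, j++
i=11 j=6: B done, take A[i]=27, i++
i=12 j=6: B done, take A[i]=35, i++

i=13, j=6, merged so far=[0, 2, 2, 3, 5, 9, 10, 14, 15, 15, 19, 20, 21, 24, 26, 27, 35]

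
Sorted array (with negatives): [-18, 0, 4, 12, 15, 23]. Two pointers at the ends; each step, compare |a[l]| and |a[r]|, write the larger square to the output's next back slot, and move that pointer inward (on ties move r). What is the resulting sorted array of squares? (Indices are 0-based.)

[0, 16, 144, 225, 324, 529]

[0,5] |-18|<=|23| out[5]=529 → r--
[0,4] |-18|>|15| out[4]=324 → l++
[1,4] |0|<=|15| out[3]=225 → r--
[1,3] |0|<=|12| out[2]=144 → r--
[1,2] |0|<=|4| out[1]=16 → r--
[1,1] |0|<=|0| out[0]=0 → r--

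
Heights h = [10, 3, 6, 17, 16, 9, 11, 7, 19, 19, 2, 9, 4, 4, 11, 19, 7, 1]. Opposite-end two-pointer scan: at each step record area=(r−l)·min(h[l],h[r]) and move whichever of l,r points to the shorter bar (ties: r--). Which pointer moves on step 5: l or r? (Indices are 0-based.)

l=0 r=17: min(10,1)*17=17 best=17 *, r--
l=0 r=16: min(10,7)*16=112 best=112 *, r--
l=0 r=15: min(10,19)*15=150 best=150 *, l++
l=1 r=15: min(3,19)*14=42 best=150, l++
l=2 r=15: min(6,19)*13=78 best=150, l++

l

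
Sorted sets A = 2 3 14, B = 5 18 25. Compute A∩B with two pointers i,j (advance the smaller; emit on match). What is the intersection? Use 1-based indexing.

[i=1,j=1] 2<5 → i++
[i=2,j=1] 3<5 → i++
[i=3,j=1] 14>5 → j++
[i=3,j=2] 14<18 → i++

intersection = []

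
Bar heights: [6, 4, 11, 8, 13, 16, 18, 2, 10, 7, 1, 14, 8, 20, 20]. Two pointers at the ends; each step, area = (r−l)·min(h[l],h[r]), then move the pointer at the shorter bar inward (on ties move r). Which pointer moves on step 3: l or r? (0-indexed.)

l=0 r=14: min(6,20)*14=84 best=84 *, l++
l=1 r=14: min(4,20)*13=52 best=84, l++
l=2 r=14: min(11,20)*12=132 best=132 *, l++

l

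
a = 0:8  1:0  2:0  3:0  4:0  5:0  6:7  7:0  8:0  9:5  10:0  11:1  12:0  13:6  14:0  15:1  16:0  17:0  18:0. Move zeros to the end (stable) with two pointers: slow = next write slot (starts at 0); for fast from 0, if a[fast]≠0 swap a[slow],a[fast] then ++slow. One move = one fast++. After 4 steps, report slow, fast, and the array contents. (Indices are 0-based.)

slow=0 fast=0: a[fast]=8≠0 swap→a[0]=8, slow++,fast++
slow=1 fast=1: a[fast]=0, fast++
slow=1 fast=2: a[fast]=0, fast++
slow=1 fast=3: a[fast]=0, fast++

slow=1, fast=4, a=[8, 0, 0, 0, 0, 0, 7, 0, 0, 5, 0, 1, 0, 6, 0, 1, 0, 0, 0]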